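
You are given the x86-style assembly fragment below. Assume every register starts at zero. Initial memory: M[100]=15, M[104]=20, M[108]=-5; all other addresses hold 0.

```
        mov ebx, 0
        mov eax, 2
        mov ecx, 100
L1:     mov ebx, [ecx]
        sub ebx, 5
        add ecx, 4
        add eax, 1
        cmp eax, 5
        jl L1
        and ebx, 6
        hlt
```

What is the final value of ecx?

112

ebx=0
eax=2
ecx=100
ebx=M[100]=15
ebx=15-5=10
ecx=100+4=104
eax=2+1=3
cmp eax, 5  (cmp 3,5)
jl L1: taken
ebx=M[104]=20
ebx=20-5=15
ecx=104+4=108
eax=3+1=4
cmp eax, 5  (cmp 4,5)
jl L1: taken
ebx=M[108]=-5
ebx=(-5)-5=-10
ecx=108+4=112
eax=4+1=5
cmp eax, 5  (cmp 5,5)
jl L1: not taken
ebx=(-10)&6=6
halt.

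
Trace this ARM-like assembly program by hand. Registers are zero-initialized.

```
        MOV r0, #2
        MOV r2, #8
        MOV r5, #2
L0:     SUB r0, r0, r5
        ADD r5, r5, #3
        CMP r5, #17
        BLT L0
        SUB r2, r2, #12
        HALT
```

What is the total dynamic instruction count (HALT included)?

25

r0=2
r2=8
r5=2
r0=2-2=0
r5=2+3=5
CMP r5, #17  (cmp 5,17)
BLT L0: taken
r0=0-5=-5
r5=5+3=8
CMP r5, #17  (cmp 8,17)
BLT L0: taken
r0=(-5)-8=-13
r5=8+3=11
CMP r5, #17  (cmp 11,17)
BLT L0: taken
r0=(-13)-11=-24
r5=11+3=14
CMP r5, #17  (cmp 14,17)
BLT L0: taken
r0=(-24)-14=-38
r5=14+3=17
CMP r5, #17  (cmp 17,17)
BLT L0: not taken
r2=8-12=-4
halt.
Total executed instructions: 25.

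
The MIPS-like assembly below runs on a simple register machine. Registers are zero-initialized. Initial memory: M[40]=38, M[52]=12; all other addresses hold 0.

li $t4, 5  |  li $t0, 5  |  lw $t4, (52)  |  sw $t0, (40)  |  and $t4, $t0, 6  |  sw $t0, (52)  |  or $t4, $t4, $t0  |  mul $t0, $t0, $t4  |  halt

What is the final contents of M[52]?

$t4=5
$t0=5
$t4=M[52]=12
sw $t0, (40) → M[40]=5
$t4=5&6=4
sw $t0, (52) → M[52]=5
$t4=4|5=5
$t0=5*5=25
halt.

5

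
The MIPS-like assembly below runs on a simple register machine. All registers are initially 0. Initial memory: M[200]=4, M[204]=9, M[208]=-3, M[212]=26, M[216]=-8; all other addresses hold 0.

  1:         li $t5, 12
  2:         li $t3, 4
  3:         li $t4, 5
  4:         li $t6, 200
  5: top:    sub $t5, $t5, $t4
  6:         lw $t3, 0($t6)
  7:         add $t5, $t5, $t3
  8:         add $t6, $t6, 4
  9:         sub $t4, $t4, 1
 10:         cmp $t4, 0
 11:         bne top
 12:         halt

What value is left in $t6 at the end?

after li $t5, 12: $t5=12
after li $t3, 4: $t3=4
after li $t4, 5: $t4=5
after li $t6, 200: $t6=200
after sub $t5, $t5, $t4: $t5=12-5=7
after lw $t3, 0($t6): $t3=M[200]=4
after add $t5, $t5, $t3: $t5=7+4=11
after add $t6, $t6, 4: $t6=200+4=204
after sub $t4, $t4, 1: $t4=5-1=4
cmp $t4, 0  (cmp 4,0)
bne top: taken
after sub $t5, $t5, $t4: $t5=11-4=7
after lw $t3, 0($t6): $t3=M[204]=9
after add $t5, $t5, $t3: $t5=7+9=16
after add $t6, $t6, 4: $t6=204+4=208
after sub $t4, $t4, 1: $t4=4-1=3
cmp $t4, 0  (cmp 3,0)
bne top: taken
after sub $t5, $t5, $t4: $t5=16-3=13
after lw $t3, 0($t6): $t3=M[208]=-3
after add $t5, $t5, $t3: $t5=13+(-3)=10
after add $t6, $t6, 4: $t6=208+4=212
after sub $t4, $t4, 1: $t4=3-1=2
cmp $t4, 0  (cmp 2,0)
bne top: taken
after sub $t5, $t5, $t4: $t5=10-2=8
after lw $t3, 0($t6): $t3=M[212]=26
after add $t5, $t5, $t3: $t5=8+26=34
after add $t6, $t6, 4: $t6=212+4=216
after sub $t4, $t4, 1: $t4=2-1=1
cmp $t4, 0  (cmp 1,0)
bne top: taken
after sub $t5, $t5, $t4: $t5=34-1=33
after lw $t3, 0($t6): $t3=M[216]=-8
after add $t5, $t5, $t3: $t5=33+(-8)=25
after add $t6, $t6, 4: $t6=216+4=220
after sub $t4, $t4, 1: $t4=1-1=0
cmp $t4, 0  (cmp 0,0)
bne top: not taken
halt.

220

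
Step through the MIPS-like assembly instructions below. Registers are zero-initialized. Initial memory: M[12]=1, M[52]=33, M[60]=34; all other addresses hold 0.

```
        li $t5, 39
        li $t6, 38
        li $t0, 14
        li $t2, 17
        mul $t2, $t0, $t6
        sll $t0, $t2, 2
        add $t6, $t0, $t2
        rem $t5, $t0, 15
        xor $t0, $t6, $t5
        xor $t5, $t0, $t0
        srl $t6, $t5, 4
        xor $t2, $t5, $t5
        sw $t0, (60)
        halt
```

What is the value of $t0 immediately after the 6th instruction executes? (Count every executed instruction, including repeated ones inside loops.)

2128

li $t5, 39 → $t5=39
li $t6, 38 → $t6=38
li $t0, 14 → $t0=14
li $t2, 17 → $t2=17
mul $t2, $t0, $t6 → $t2=14*38=532
sll $t0, $t2, 2 → $t0=532<<2=2128
After step 6: $t0 = 2128.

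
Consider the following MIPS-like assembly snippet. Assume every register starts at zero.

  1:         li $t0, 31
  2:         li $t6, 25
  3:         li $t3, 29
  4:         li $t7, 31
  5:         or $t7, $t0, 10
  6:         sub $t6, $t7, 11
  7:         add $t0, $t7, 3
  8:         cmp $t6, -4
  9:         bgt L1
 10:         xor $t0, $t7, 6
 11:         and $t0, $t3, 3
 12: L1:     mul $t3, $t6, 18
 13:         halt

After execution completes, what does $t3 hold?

$t0=31
$t6=25
$t3=29
$t7=31
$t7=31|10=31
$t6=31-11=20
$t0=31+3=34
cmp $t6, -4  (cmp 20,-4)
bgt L1: taken
$t3=20*18=360
halt.

360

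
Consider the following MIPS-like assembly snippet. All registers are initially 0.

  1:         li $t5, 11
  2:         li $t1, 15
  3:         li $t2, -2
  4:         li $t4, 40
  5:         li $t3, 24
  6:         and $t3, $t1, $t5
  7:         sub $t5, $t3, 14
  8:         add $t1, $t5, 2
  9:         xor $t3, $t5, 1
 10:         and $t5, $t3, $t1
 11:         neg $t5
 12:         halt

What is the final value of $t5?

$t5=11
$t1=15
$t2=-2
$t4=40
$t3=24
$t3=15&11=11
$t5=11-14=-3
$t1=(-3)+2=-1
$t3=(-3)^1=-4
$t5=(-4)&(-1)=-4
$t5=-(-4)=4
halt.

4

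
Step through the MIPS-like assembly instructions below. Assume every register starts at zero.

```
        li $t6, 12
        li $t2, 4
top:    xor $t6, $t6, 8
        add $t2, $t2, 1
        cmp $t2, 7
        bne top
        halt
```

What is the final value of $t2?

li $t6, 12 → $t6=12
li $t2, 4 → $t2=4
xor $t6, $t6, 8 → $t6=12^8=4
add $t2, $t2, 1 → $t2=4+1=5
cmp $t2, 7  (cmp 5,7)
bne top: taken
xor $t6, $t6, 8 → $t6=4^8=12
add $t2, $t2, 1 → $t2=5+1=6
cmp $t2, 7  (cmp 6,7)
bne top: taken
xor $t6, $t6, 8 → $t6=12^8=4
add $t2, $t2, 1 → $t2=6+1=7
cmp $t2, 7  (cmp 7,7)
bne top: not taken
halt.

7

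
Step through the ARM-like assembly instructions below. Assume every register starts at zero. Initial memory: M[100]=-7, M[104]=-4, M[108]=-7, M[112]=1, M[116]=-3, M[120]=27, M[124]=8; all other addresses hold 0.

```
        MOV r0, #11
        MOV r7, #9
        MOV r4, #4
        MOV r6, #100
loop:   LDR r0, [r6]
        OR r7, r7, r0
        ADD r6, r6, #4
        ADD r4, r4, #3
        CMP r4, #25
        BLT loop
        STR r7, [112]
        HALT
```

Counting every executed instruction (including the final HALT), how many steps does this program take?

r0=11
r7=9
r4=4
r6=100
r0=M[100]=-7
r7=9|(-7)=-7
r6=100+4=104
r4=4+3=7
CMP r4, #25  (cmp 7,25)
BLT loop: taken
r0=M[104]=-4
r7=(-7)|(-4)=-3
r6=104+4=108
r4=7+3=10
CMP r4, #25  (cmp 10,25)
BLT loop: taken
r0=M[108]=-7
r7=(-3)|(-7)=-3
r6=108+4=112
r4=10+3=13
CMP r4, #25  (cmp 13,25)
BLT loop: taken
r0=M[112]=1
r7=(-3)|1=-3
r6=112+4=116
r4=13+3=16
CMP r4, #25  (cmp 16,25)
BLT loop: taken
r0=M[116]=-3
r7=(-3)|(-3)=-3
r6=116+4=120
r4=16+3=19
CMP r4, #25  (cmp 19,25)
BLT loop: taken
r0=M[120]=27
r7=(-3)|27=-1
r6=120+4=124
r4=19+3=22
CMP r4, #25  (cmp 22,25)
BLT loop: taken
r0=M[124]=8
r7=(-1)|8=-1
r6=124+4=128
r4=22+3=25
CMP r4, #25  (cmp 25,25)
BLT loop: not taken
STR r7, [112] → M[112]=-1
halt.
Total executed instructions: 48.

48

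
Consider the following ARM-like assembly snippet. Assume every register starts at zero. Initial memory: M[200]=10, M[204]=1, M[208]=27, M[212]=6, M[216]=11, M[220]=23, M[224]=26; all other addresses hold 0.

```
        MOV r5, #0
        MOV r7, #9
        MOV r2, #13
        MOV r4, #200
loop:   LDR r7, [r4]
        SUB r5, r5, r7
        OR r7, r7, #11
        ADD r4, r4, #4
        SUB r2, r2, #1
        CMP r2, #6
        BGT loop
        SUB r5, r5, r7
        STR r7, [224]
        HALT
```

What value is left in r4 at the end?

228

after MOV r5, #0: r5=0
after MOV r7, #9: r7=9
after MOV r2, #13: r2=13
after MOV r4, #200: r4=200
after LDR r7, [r4]: r7=M[200]=10
after SUB r5, r5, r7: r5=0-10=-10
after OR r7, r7, #11: r7=10|11=11
after ADD r4, r4, #4: r4=200+4=204
after SUB r2, r2, #1: r2=13-1=12
CMP r2, #6  (cmp 12,6)
BGT loop: taken
after LDR r7, [r4]: r7=M[204]=1
after SUB r5, r5, r7: r5=(-10)-1=-11
after OR r7, r7, #11: r7=1|11=11
after ADD r4, r4, #4: r4=204+4=208
after SUB r2, r2, #1: r2=12-1=11
CMP r2, #6  (cmp 11,6)
BGT loop: taken
after LDR r7, [r4]: r7=M[208]=27
after SUB r5, r5, r7: r5=(-11)-27=-38
after OR r7, r7, #11: r7=27|11=27
after ADD r4, r4, #4: r4=208+4=212
after SUB r2, r2, #1: r2=11-1=10
CMP r2, #6  (cmp 10,6)
BGT loop: taken
after LDR r7, [r4]: r7=M[212]=6
after SUB r5, r5, r7: r5=(-38)-6=-44
after OR r7, r7, #11: r7=6|11=15
after ADD r4, r4, #4: r4=212+4=216
after SUB r2, r2, #1: r2=10-1=9
CMP r2, #6  (cmp 9,6)
BGT loop: taken
after LDR r7, [r4]: r7=M[216]=11
after SUB r5, r5, r7: r5=(-44)-11=-55
after OR r7, r7, #11: r7=11|11=11
after ADD r4, r4, #4: r4=216+4=220
after SUB r2, r2, #1: r2=9-1=8
CMP r2, #6  (cmp 8,6)
BGT loop: taken
after LDR r7, [r4]: r7=M[220]=23
after SUB r5, r5, r7: r5=(-55)-23=-78
after OR r7, r7, #11: r7=23|11=31
after ADD r4, r4, #4: r4=220+4=224
after SUB r2, r2, #1: r2=8-1=7
CMP r2, #6  (cmp 7,6)
BGT loop: taken
after LDR r7, [r4]: r7=M[224]=26
after SUB r5, r5, r7: r5=(-78)-26=-104
after OR r7, r7, #11: r7=26|11=27
after ADD r4, r4, #4: r4=224+4=228
after SUB r2, r2, #1: r2=7-1=6
CMP r2, #6  (cmp 6,6)
BGT loop: not taken
after SUB r5, r5, r7: r5=(-104)-27=-131
STR r7, [224] → M[224]=27
halt.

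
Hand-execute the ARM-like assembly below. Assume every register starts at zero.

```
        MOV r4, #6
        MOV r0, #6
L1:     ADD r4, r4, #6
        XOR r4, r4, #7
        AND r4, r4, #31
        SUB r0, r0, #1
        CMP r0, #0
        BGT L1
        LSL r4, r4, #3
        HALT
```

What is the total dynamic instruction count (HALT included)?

r4=6
r0=6
r4=6+6=12
r4=12^7=11
r4=11&31=11
r0=6-1=5
CMP r0, #0  (cmp 5,0)
BGT L1: taken
r4=11+6=17
r4=17^7=22
r4=22&31=22
r0=5-1=4
CMP r0, #0  (cmp 4,0)
BGT L1: taken
r4=22+6=28
r4=28^7=27
r4=27&31=27
r0=4-1=3
CMP r0, #0  (cmp 3,0)
BGT L1: taken
r4=27+6=33
r4=33^7=38
r4=38&31=6
r0=3-1=2
CMP r0, #0  (cmp 2,0)
BGT L1: taken
r4=6+6=12
r4=12^7=11
r4=11&31=11
r0=2-1=1
CMP r0, #0  (cmp 1,0)
BGT L1: taken
r4=11+6=17
r4=17^7=22
r4=22&31=22
r0=1-1=0
CMP r0, #0  (cmp 0,0)
BGT L1: not taken
r4=22<<3=176
halt.
Total executed instructions: 40.

40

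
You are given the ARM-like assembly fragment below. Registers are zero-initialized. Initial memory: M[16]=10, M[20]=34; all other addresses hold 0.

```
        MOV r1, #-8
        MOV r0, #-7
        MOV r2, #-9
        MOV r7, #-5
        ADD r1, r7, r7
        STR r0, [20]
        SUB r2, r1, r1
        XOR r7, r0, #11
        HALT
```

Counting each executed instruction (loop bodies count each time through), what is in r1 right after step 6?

-10

MOV r1, #-8 → r1=-8
MOV r0, #-7 → r0=-7
MOV r2, #-9 → r2=-9
MOV r7, #-5 → r7=-5
ADD r1, r7, r7 → r1=(-5)+(-5)=-10
STR r0, [20] → M[20]=-7
After step 6: r1 = -10.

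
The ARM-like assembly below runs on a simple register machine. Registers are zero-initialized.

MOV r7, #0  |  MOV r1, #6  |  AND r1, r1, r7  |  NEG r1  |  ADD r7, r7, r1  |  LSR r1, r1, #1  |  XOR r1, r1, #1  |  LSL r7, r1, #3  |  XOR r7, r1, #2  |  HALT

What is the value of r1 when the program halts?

after MOV r7, #0: r7=0
after MOV r1, #6: r1=6
after AND r1, r1, r7: r1=6&0=0
after NEG r1: r1=-(0)=0
after ADD r7, r7, r1: r7=0+0=0
after LSR r1, r1, #1: r1=0>>1=0
after XOR r1, r1, #1: r1=0^1=1
after LSL r7, r1, #3: r7=1<<3=8
after XOR r7, r1, #2: r7=1^2=3
halt.

1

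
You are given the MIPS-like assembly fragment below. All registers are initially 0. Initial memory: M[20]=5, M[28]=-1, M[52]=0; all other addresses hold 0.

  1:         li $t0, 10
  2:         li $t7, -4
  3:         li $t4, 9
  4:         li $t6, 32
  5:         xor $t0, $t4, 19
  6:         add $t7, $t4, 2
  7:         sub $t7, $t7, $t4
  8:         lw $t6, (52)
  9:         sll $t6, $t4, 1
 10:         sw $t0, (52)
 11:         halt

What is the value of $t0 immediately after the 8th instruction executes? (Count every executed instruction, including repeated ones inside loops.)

li $t0, 10 → $t0=10
li $t7, -4 → $t7=-4
li $t4, 9 → $t4=9
li $t6, 32 → $t6=32
xor $t0, $t4, 19 → $t0=9^19=26
add $t7, $t4, 2 → $t7=9+2=11
sub $t7, $t7, $t4 → $t7=11-9=2
lw $t6, (52) → $t6=M[52]=0
After step 8: $t0 = 26.

26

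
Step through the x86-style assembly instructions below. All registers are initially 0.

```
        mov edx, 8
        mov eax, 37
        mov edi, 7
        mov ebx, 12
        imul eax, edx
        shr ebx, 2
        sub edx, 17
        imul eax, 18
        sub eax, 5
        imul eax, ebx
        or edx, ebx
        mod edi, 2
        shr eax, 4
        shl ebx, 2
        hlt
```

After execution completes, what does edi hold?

mov edx, 8 → edx=8
mov eax, 37 → eax=37
mov edi, 7 → edi=7
mov ebx, 12 → ebx=12
imul eax, edx → eax=37*8=296
shr ebx, 2 → ebx=12>>2=3
sub edx, 17 → edx=8-17=-9
imul eax, 18 → eax=296*18=5328
sub eax, 5 → eax=5328-5=5323
imul eax, ebx → eax=5323*3=15969
or edx, ebx → edx=(-9)|3=-9
mod edi, 2 → edi=7%2=1
shr eax, 4 → eax=15969>>4=998
shl ebx, 2 → ebx=3<<2=12
halt.

1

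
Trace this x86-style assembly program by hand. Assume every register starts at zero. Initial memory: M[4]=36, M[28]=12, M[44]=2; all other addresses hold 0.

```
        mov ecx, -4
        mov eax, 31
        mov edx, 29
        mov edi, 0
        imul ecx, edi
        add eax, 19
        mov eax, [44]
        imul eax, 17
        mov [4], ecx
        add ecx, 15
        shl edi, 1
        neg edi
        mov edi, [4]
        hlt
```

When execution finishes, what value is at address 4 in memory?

after mov ecx, -4: ecx=-4
after mov eax, 31: eax=31
after mov edx, 29: edx=29
after mov edi, 0: edi=0
after imul ecx, edi: ecx=(-4)*0=0
after add eax, 19: eax=31+19=50
after mov eax, [44]: eax=M[44]=2
after imul eax, 17: eax=2*17=34
mov [4], ecx → M[4]=0
after add ecx, 15: ecx=0+15=15
after shl edi, 1: edi=0<<1=0
after neg edi: edi=-(0)=0
after mov edi, [4]: edi=M[4]=0
halt.

0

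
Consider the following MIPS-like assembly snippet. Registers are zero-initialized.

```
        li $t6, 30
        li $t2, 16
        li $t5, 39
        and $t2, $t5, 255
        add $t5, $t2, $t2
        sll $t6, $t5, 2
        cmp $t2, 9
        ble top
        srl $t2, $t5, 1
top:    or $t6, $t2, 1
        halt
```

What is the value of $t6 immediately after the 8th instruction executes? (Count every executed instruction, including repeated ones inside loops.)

after li $t6, 30: $t6=30
after li $t2, 16: $t2=16
after li $t5, 39: $t5=39
after and $t2, $t5, 255: $t2=39&255=39
after add $t5, $t2, $t2: $t5=39+39=78
after sll $t6, $t5, 2: $t6=78<<2=312
cmp $t2, 9  (cmp 39,9)
ble top: not taken
After step 8: $t6 = 312.

312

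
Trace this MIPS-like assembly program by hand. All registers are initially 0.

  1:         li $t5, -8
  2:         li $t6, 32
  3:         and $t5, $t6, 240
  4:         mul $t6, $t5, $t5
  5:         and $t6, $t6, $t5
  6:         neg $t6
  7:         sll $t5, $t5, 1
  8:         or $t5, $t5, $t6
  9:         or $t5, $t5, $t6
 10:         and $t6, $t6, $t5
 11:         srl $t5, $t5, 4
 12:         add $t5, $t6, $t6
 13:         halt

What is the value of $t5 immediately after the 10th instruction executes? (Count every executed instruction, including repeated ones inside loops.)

64

after li $t5, -8: $t5=-8
after li $t6, 32: $t6=32
after and $t5, $t6, 240: $t5=32&240=32
after mul $t6, $t5, $t5: $t6=32*32=1024
after and $t6, $t6, $t5: $t6=1024&32=0
after neg $t6: $t6=-(0)=0
after sll $t5, $t5, 1: $t5=32<<1=64
after or $t5, $t5, $t6: $t5=64|0=64
after or $t5, $t5, $t6: $t5=64|0=64
after and $t6, $t6, $t5: $t6=0&64=0
After step 10: $t5 = 64.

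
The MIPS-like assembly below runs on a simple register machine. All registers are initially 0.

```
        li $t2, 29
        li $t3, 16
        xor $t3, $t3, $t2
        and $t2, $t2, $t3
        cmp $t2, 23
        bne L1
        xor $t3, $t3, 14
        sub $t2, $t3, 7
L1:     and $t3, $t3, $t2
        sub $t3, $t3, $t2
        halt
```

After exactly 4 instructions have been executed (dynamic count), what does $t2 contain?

13

after li $t2, 29: $t2=29
after li $t3, 16: $t3=16
after xor $t3, $t3, $t2: $t3=16^29=13
after and $t2, $t2, $t3: $t2=29&13=13
After step 4: $t2 = 13.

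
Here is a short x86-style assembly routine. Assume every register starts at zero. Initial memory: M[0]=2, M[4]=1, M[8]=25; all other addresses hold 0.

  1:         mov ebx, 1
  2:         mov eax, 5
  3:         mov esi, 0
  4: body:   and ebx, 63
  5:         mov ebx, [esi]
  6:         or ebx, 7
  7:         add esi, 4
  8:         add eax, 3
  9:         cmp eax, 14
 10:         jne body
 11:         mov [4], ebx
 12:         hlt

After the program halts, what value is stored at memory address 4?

31

ebx=1
eax=5
esi=0
ebx=1&63=1
ebx=M[0]=2
ebx=2|7=7
esi=0+4=4
eax=5+3=8
cmp eax, 14  (cmp 8,14)
jne body: taken
ebx=7&63=7
ebx=M[4]=1
ebx=1|7=7
esi=4+4=8
eax=8+3=11
cmp eax, 14  (cmp 11,14)
jne body: taken
ebx=7&63=7
ebx=M[8]=25
ebx=25|7=31
esi=8+4=12
eax=11+3=14
cmp eax, 14  (cmp 14,14)
jne body: not taken
mov [4], ebx → M[4]=31
halt.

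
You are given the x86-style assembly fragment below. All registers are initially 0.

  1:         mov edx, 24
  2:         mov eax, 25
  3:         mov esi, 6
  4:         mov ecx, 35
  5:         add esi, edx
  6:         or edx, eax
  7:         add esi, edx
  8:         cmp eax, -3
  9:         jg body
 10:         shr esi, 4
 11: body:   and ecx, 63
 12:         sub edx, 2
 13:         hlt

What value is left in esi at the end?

55

edx=24
eax=25
esi=6
ecx=35
esi=6+24=30
edx=24|25=25
esi=30+25=55
cmp eax, -3  (cmp 25,-3)
jg body: taken
ecx=35&63=35
edx=25-2=23
halt.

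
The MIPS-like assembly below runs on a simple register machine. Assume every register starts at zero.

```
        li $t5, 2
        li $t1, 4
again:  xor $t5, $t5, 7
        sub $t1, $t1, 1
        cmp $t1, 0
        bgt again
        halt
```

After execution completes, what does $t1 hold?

after li $t5, 2: $t5=2
after li $t1, 4: $t1=4
after xor $t5, $t5, 7: $t5=2^7=5
after sub $t1, $t1, 1: $t1=4-1=3
cmp $t1, 0  (cmp 3,0)
bgt again: taken
after xor $t5, $t5, 7: $t5=5^7=2
after sub $t1, $t1, 1: $t1=3-1=2
cmp $t1, 0  (cmp 2,0)
bgt again: taken
after xor $t5, $t5, 7: $t5=2^7=5
after sub $t1, $t1, 1: $t1=2-1=1
cmp $t1, 0  (cmp 1,0)
bgt again: taken
after xor $t5, $t5, 7: $t5=5^7=2
after sub $t1, $t1, 1: $t1=1-1=0
cmp $t1, 0  (cmp 0,0)
bgt again: not taken
halt.

0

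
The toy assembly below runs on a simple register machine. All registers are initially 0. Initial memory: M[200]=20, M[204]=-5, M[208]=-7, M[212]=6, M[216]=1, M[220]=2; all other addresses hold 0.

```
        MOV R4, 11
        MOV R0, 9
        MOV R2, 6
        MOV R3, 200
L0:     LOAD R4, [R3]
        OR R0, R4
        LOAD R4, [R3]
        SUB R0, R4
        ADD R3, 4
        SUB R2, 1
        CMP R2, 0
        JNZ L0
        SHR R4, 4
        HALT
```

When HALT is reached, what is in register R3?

224

after MOV R4, 11: R4=11
after MOV R0, 9: R0=9
after MOV R2, 6: R2=6
after MOV R3, 200: R3=200
after LOAD R4, [R3]: R4=M[200]=20
after OR R0, R4: R0=9|20=29
after LOAD R4, [R3]: R4=M[200]=20
after SUB R0, R4: R0=29-20=9
after ADD R3, 4: R3=200+4=204
after SUB R2, 1: R2=6-1=5
CMP R2, 0  (cmp 5,0)
JNZ L0: taken
after LOAD R4, [R3]: R4=M[204]=-5
after OR R0, R4: R0=9|(-5)=-5
after LOAD R4, [R3]: R4=M[204]=-5
after SUB R0, R4: R0=(-5)-(-5)=0
after ADD R3, 4: R3=204+4=208
after SUB R2, 1: R2=5-1=4
CMP R2, 0  (cmp 4,0)
JNZ L0: taken
after LOAD R4, [R3]: R4=M[208]=-7
after OR R0, R4: R0=0|(-7)=-7
after LOAD R4, [R3]: R4=M[208]=-7
after SUB R0, R4: R0=(-7)-(-7)=0
after ADD R3, 4: R3=208+4=212
after SUB R2, 1: R2=4-1=3
CMP R2, 0  (cmp 3,0)
JNZ L0: taken
after LOAD R4, [R3]: R4=M[212]=6
after OR R0, R4: R0=0|6=6
after LOAD R4, [R3]: R4=M[212]=6
after SUB R0, R4: R0=6-6=0
after ADD R3, 4: R3=212+4=216
after SUB R2, 1: R2=3-1=2
CMP R2, 0  (cmp 2,0)
JNZ L0: taken
after LOAD R4, [R3]: R4=M[216]=1
after OR R0, R4: R0=0|1=1
after LOAD R4, [R3]: R4=M[216]=1
after SUB R0, R4: R0=1-1=0
after ADD R3, 4: R3=216+4=220
after SUB R2, 1: R2=2-1=1
CMP R2, 0  (cmp 1,0)
JNZ L0: taken
after LOAD R4, [R3]: R4=M[220]=2
after OR R0, R4: R0=0|2=2
after LOAD R4, [R3]: R4=M[220]=2
after SUB R0, R4: R0=2-2=0
after ADD R3, 4: R3=220+4=224
after SUB R2, 1: R2=1-1=0
CMP R2, 0  (cmp 0,0)
JNZ L0: not taken
after SHR R4, 4: R4=2>>4=0
halt.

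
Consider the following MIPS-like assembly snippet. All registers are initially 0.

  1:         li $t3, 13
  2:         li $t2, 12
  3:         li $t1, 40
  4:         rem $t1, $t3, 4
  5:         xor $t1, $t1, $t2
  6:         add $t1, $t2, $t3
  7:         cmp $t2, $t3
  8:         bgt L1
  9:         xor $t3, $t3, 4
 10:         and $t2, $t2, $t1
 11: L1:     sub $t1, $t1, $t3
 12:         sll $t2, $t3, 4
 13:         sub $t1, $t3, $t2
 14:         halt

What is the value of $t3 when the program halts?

li $t3, 13 → $t3=13
li $t2, 12 → $t2=12
li $t1, 40 → $t1=40
rem $t1, $t3, 4 → $t1=13%4=1
xor $t1, $t1, $t2 → $t1=1^12=13
add $t1, $t2, $t3 → $t1=12+13=25
cmp $t2, $t3  (cmp 12,13)
bgt L1: not taken
xor $t3, $t3, 4 → $t3=13^4=9
and $t2, $t2, $t1 → $t2=12&25=8
sub $t1, $t1, $t3 → $t1=25-9=16
sll $t2, $t3, 4 → $t2=9<<4=144
sub $t1, $t3, $t2 → $t1=9-144=-135
halt.

9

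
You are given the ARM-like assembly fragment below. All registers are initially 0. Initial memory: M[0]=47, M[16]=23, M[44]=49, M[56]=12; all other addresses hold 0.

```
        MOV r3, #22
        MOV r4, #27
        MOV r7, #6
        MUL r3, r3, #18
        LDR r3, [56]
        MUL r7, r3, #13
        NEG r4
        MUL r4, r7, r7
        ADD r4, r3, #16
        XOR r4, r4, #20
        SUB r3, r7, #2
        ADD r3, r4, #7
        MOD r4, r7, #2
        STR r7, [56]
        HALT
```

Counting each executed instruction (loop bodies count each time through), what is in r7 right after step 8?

156

after MOV r3, #22: r3=22
after MOV r4, #27: r4=27
after MOV r7, #6: r7=6
after MUL r3, r3, #18: r3=22*18=396
after LDR r3, [56]: r3=M[56]=12
after MUL r7, r3, #13: r7=12*13=156
after NEG r4: r4=-(27)=-27
after MUL r4, r7, r7: r4=156*156=24336
After step 8: r7 = 156.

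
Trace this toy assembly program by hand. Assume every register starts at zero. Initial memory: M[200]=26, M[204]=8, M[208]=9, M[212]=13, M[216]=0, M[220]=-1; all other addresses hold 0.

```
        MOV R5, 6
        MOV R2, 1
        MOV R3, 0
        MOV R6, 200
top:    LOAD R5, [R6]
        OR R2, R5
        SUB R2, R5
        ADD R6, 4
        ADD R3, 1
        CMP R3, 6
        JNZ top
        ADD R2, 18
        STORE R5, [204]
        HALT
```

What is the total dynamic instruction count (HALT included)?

after MOV R5, 6: R5=6
after MOV R2, 1: R2=1
after MOV R3, 0: R3=0
after MOV R6, 200: R6=200
after LOAD R5, [R6]: R5=M[200]=26
after OR R2, R5: R2=1|26=27
after SUB R2, R5: R2=27-26=1
after ADD R6, 4: R6=200+4=204
after ADD R3, 1: R3=0+1=1
CMP R3, 6  (cmp 1,6)
JNZ top: taken
after LOAD R5, [R6]: R5=M[204]=8
after OR R2, R5: R2=1|8=9
after SUB R2, R5: R2=9-8=1
after ADD R6, 4: R6=204+4=208
after ADD R3, 1: R3=1+1=2
CMP R3, 6  (cmp 2,6)
JNZ top: taken
after LOAD R5, [R6]: R5=M[208]=9
after OR R2, R5: R2=1|9=9
after SUB R2, R5: R2=9-9=0
after ADD R6, 4: R6=208+4=212
after ADD R3, 1: R3=2+1=3
CMP R3, 6  (cmp 3,6)
JNZ top: taken
after LOAD R5, [R6]: R5=M[212]=13
after OR R2, R5: R2=0|13=13
after SUB R2, R5: R2=13-13=0
after ADD R6, 4: R6=212+4=216
after ADD R3, 1: R3=3+1=4
CMP R3, 6  (cmp 4,6)
JNZ top: taken
after LOAD R5, [R6]: R5=M[216]=0
after OR R2, R5: R2=0|0=0
after SUB R2, R5: R2=0-0=0
after ADD R6, 4: R6=216+4=220
after ADD R3, 1: R3=4+1=5
CMP R3, 6  (cmp 5,6)
JNZ top: taken
after LOAD R5, [R6]: R5=M[220]=-1
after OR R2, R5: R2=0|(-1)=-1
after SUB R2, R5: R2=(-1)-(-1)=0
after ADD R6, 4: R6=220+4=224
after ADD R3, 1: R3=5+1=6
CMP R3, 6  (cmp 6,6)
JNZ top: not taken
after ADD R2, 18: R2=0+18=18
STORE R5, [204] → M[204]=-1
halt.
Total executed instructions: 49.

49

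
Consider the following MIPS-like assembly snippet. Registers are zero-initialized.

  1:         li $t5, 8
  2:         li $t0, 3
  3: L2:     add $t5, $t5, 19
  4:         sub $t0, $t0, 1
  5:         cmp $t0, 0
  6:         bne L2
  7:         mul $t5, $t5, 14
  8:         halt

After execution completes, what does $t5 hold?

after li $t5, 8: $t5=8
after li $t0, 3: $t0=3
after add $t5, $t5, 19: $t5=8+19=27
after sub $t0, $t0, 1: $t0=3-1=2
cmp $t0, 0  (cmp 2,0)
bne L2: taken
after add $t5, $t5, 19: $t5=27+19=46
after sub $t0, $t0, 1: $t0=2-1=1
cmp $t0, 0  (cmp 1,0)
bne L2: taken
after add $t5, $t5, 19: $t5=46+19=65
after sub $t0, $t0, 1: $t0=1-1=0
cmp $t0, 0  (cmp 0,0)
bne L2: not taken
after mul $t5, $t5, 14: $t5=65*14=910
halt.

910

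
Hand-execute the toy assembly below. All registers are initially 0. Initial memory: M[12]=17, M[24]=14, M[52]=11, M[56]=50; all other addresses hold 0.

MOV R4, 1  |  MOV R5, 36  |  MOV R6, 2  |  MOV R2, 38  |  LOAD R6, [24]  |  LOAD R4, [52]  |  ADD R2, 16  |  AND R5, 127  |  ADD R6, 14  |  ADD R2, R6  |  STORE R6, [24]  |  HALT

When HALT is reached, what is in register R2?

82

after MOV R4, 1: R4=1
after MOV R5, 36: R5=36
after MOV R6, 2: R6=2
after MOV R2, 38: R2=38
after LOAD R6, [24]: R6=M[24]=14
after LOAD R4, [52]: R4=M[52]=11
after ADD R2, 16: R2=38+16=54
after AND R5, 127: R5=36&127=36
after ADD R6, 14: R6=14+14=28
after ADD R2, R6: R2=54+28=82
STORE R6, [24] → M[24]=28
halt.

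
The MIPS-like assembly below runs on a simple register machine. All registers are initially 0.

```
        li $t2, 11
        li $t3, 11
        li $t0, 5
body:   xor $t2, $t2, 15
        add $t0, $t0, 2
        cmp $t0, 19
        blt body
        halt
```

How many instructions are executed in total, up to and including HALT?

$t2=11
$t3=11
$t0=5
$t2=11^15=4
$t0=5+2=7
cmp $t0, 19  (cmp 7,19)
blt body: taken
$t2=4^15=11
$t0=7+2=9
cmp $t0, 19  (cmp 9,19)
blt body: taken
$t2=11^15=4
$t0=9+2=11
cmp $t0, 19  (cmp 11,19)
blt body: taken
$t2=4^15=11
$t0=11+2=13
cmp $t0, 19  (cmp 13,19)
blt body: taken
$t2=11^15=4
$t0=13+2=15
cmp $t0, 19  (cmp 15,19)
blt body: taken
$t2=4^15=11
$t0=15+2=17
cmp $t0, 19  (cmp 17,19)
blt body: taken
$t2=11^15=4
$t0=17+2=19
cmp $t0, 19  (cmp 19,19)
blt body: not taken
halt.
Total executed instructions: 32.

32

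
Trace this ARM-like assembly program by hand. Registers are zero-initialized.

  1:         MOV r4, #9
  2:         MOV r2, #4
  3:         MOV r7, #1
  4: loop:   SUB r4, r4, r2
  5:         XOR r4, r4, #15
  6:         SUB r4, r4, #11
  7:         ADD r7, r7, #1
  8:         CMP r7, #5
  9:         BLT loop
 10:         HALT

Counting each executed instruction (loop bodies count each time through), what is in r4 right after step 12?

-23

r4=9
r2=4
r7=1
r4=9-4=5
r4=5^15=10
r4=10-11=-1
r7=1+1=2
CMP r7, #5  (cmp 2,5)
BLT loop: taken
r4=(-1)-4=-5
r4=(-5)^15=-12
r4=(-12)-11=-23
After step 12: r4 = -23.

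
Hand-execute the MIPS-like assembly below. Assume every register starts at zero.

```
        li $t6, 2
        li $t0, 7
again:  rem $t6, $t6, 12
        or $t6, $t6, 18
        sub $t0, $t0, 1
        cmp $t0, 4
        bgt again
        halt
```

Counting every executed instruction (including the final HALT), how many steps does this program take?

18

$t6=2
$t0=7
$t6=2%12=2
$t6=2|18=18
$t0=7-1=6
cmp $t0, 4  (cmp 6,4)
bgt again: taken
$t6=18%12=6
$t6=6|18=22
$t0=6-1=5
cmp $t0, 4  (cmp 5,4)
bgt again: taken
$t6=22%12=10
$t6=10|18=26
$t0=5-1=4
cmp $t0, 4  (cmp 4,4)
bgt again: not taken
halt.
Total executed instructions: 18.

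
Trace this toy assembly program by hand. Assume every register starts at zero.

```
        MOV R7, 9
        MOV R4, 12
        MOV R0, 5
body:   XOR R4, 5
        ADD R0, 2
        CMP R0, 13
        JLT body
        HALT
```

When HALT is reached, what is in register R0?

13

R7=9
R4=12
R0=5
R4=12^5=9
R0=5+2=7
CMP R0, 13  (cmp 7,13)
JLT body: taken
R4=9^5=12
R0=7+2=9
CMP R0, 13  (cmp 9,13)
JLT body: taken
R4=12^5=9
R0=9+2=11
CMP R0, 13  (cmp 11,13)
JLT body: taken
R4=9^5=12
R0=11+2=13
CMP R0, 13  (cmp 13,13)
JLT body: not taken
halt.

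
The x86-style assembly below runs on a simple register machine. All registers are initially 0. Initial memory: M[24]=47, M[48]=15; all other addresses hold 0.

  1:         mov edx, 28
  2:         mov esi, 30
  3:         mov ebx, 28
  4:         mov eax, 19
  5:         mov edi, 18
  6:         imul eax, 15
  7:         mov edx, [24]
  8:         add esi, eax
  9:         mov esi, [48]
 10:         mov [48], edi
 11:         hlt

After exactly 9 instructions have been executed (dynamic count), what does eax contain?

after mov edx, 28: edx=28
after mov esi, 30: esi=30
after mov ebx, 28: ebx=28
after mov eax, 19: eax=19
after mov edi, 18: edi=18
after imul eax, 15: eax=19*15=285
after mov edx, [24]: edx=M[24]=47
after add esi, eax: esi=30+285=315
after mov esi, [48]: esi=M[48]=15
After step 9: eax = 285.

285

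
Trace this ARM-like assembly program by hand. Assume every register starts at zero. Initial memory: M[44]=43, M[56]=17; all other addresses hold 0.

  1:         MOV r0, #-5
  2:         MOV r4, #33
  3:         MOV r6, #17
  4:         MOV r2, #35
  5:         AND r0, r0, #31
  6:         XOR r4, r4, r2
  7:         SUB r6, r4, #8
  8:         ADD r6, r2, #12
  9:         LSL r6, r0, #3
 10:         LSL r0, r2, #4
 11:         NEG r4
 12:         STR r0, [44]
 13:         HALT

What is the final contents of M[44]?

after MOV r0, #-5: r0=-5
after MOV r4, #33: r4=33
after MOV r6, #17: r6=17
after MOV r2, #35: r2=35
after AND r0, r0, #31: r0=(-5)&31=27
after XOR r4, r4, r2: r4=33^35=2
after SUB r6, r4, #8: r6=2-8=-6
after ADD r6, r2, #12: r6=35+12=47
after LSL r6, r0, #3: r6=27<<3=216
after LSL r0, r2, #4: r0=35<<4=560
after NEG r4: r4=-(2)=-2
STR r0, [44] → M[44]=560
halt.

560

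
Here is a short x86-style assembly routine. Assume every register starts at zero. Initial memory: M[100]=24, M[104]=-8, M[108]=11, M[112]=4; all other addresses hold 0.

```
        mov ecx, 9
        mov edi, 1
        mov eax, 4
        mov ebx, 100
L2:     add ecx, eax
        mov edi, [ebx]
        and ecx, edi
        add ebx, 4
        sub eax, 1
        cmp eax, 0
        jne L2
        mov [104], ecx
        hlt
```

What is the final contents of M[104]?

0

after mov ecx, 9: ecx=9
after mov edi, 1: edi=1
after mov eax, 4: eax=4
after mov ebx, 100: ebx=100
after add ecx, eax: ecx=9+4=13
after mov edi, [ebx]: edi=M[100]=24
after and ecx, edi: ecx=13&24=8
after add ebx, 4: ebx=100+4=104
after sub eax, 1: eax=4-1=3
cmp eax, 0  (cmp 3,0)
jne L2: taken
after add ecx, eax: ecx=8+3=11
after mov edi, [ebx]: edi=M[104]=-8
after and ecx, edi: ecx=11&(-8)=8
after add ebx, 4: ebx=104+4=108
after sub eax, 1: eax=3-1=2
cmp eax, 0  (cmp 2,0)
jne L2: taken
after add ecx, eax: ecx=8+2=10
after mov edi, [ebx]: edi=M[108]=11
after and ecx, edi: ecx=10&11=10
after add ebx, 4: ebx=108+4=112
after sub eax, 1: eax=2-1=1
cmp eax, 0  (cmp 1,0)
jne L2: taken
after add ecx, eax: ecx=10+1=11
after mov edi, [ebx]: edi=M[112]=4
after and ecx, edi: ecx=11&4=0
after add ebx, 4: ebx=112+4=116
after sub eax, 1: eax=1-1=0
cmp eax, 0  (cmp 0,0)
jne L2: not taken
mov [104], ecx → M[104]=0
halt.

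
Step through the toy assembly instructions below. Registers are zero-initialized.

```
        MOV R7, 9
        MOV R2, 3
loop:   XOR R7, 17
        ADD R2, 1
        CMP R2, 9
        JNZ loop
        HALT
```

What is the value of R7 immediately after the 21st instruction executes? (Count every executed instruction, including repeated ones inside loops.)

24

MOV R7, 9 → R7=9
MOV R2, 3 → R2=3
XOR R7, 17 → R7=9^17=24
ADD R2, 1 → R2=3+1=4
CMP R2, 9  (cmp 4,9)
JNZ loop: taken
XOR R7, 17 → R7=24^17=9
ADD R2, 1 → R2=4+1=5
CMP R2, 9  (cmp 5,9)
JNZ loop: taken
XOR R7, 17 → R7=9^17=24
ADD R2, 1 → R2=5+1=6
CMP R2, 9  (cmp 6,9)
JNZ loop: taken
XOR R7, 17 → R7=24^17=9
ADD R2, 1 → R2=6+1=7
CMP R2, 9  (cmp 7,9)
JNZ loop: taken
XOR R7, 17 → R7=9^17=24
ADD R2, 1 → R2=7+1=8
CMP R2, 9  (cmp 8,9)
After step 21: R7 = 24.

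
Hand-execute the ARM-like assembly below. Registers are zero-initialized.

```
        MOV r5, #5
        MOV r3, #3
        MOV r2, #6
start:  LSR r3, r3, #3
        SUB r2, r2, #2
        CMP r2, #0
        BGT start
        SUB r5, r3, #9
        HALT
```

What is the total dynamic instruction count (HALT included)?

MOV r5, #5 → r5=5
MOV r3, #3 → r3=3
MOV r2, #6 → r2=6
LSR r3, r3, #3 → r3=3>>3=0
SUB r2, r2, #2 → r2=6-2=4
CMP r2, #0  (cmp 4,0)
BGT start: taken
LSR r3, r3, #3 → r3=0>>3=0
SUB r2, r2, #2 → r2=4-2=2
CMP r2, #0  (cmp 2,0)
BGT start: taken
LSR r3, r3, #3 → r3=0>>3=0
SUB r2, r2, #2 → r2=2-2=0
CMP r2, #0  (cmp 0,0)
BGT start: not taken
SUB r5, r3, #9 → r5=0-9=-9
halt.
Total executed instructions: 17.

17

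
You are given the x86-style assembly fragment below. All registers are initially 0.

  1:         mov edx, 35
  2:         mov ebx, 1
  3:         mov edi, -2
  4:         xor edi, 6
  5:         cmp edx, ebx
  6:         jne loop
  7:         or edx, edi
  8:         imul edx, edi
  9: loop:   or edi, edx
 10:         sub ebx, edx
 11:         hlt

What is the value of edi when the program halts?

-5

mov edx, 35 → edx=35
mov ebx, 1 → ebx=1
mov edi, -2 → edi=-2
xor edi, 6 → edi=(-2)^6=-8
cmp edx, ebx  (cmp 35,1)
jne loop: taken
or edi, edx → edi=(-8)|35=-5
sub ebx, edx → ebx=1-35=-34
halt.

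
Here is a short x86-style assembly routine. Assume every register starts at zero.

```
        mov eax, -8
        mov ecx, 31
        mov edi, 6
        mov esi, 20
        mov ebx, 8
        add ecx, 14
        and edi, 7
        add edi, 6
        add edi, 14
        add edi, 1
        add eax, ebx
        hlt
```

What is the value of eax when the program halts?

after mov eax, -8: eax=-8
after mov ecx, 31: ecx=31
after mov edi, 6: edi=6
after mov esi, 20: esi=20
after mov ebx, 8: ebx=8
after add ecx, 14: ecx=31+14=45
after and edi, 7: edi=6&7=6
after add edi, 6: edi=6+6=12
after add edi, 14: edi=12+14=26
after add edi, 1: edi=26+1=27
after add eax, ebx: eax=(-8)+8=0
halt.

0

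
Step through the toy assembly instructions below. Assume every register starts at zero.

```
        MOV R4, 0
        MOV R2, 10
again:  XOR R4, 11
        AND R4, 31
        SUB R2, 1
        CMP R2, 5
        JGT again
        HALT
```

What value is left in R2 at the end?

after MOV R4, 0: R4=0
after MOV R2, 10: R2=10
after XOR R4, 11: R4=0^11=11
after AND R4, 31: R4=11&31=11
after SUB R2, 1: R2=10-1=9
CMP R2, 5  (cmp 9,5)
JGT again: taken
after XOR R4, 11: R4=11^11=0
after AND R4, 31: R4=0&31=0
after SUB R2, 1: R2=9-1=8
CMP R2, 5  (cmp 8,5)
JGT again: taken
after XOR R4, 11: R4=0^11=11
after AND R4, 31: R4=11&31=11
after SUB R2, 1: R2=8-1=7
CMP R2, 5  (cmp 7,5)
JGT again: taken
after XOR R4, 11: R4=11^11=0
after AND R4, 31: R4=0&31=0
after SUB R2, 1: R2=7-1=6
CMP R2, 5  (cmp 6,5)
JGT again: taken
after XOR R4, 11: R4=0^11=11
after AND R4, 31: R4=11&31=11
after SUB R2, 1: R2=6-1=5
CMP R2, 5  (cmp 5,5)
JGT again: not taken
halt.

5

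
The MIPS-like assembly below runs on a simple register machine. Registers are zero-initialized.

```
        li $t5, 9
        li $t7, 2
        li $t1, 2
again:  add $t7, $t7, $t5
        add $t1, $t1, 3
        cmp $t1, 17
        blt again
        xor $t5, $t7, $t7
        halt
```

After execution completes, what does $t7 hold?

47

li $t5, 9 → $t5=9
li $t7, 2 → $t7=2
li $t1, 2 → $t1=2
add $t7, $t7, $t5 → $t7=2+9=11
add $t1, $t1, 3 → $t1=2+3=5
cmp $t1, 17  (cmp 5,17)
blt again: taken
add $t7, $t7, $t5 → $t7=11+9=20
add $t1, $t1, 3 → $t1=5+3=8
cmp $t1, 17  (cmp 8,17)
blt again: taken
add $t7, $t7, $t5 → $t7=20+9=29
add $t1, $t1, 3 → $t1=8+3=11
cmp $t1, 17  (cmp 11,17)
blt again: taken
add $t7, $t7, $t5 → $t7=29+9=38
add $t1, $t1, 3 → $t1=11+3=14
cmp $t1, 17  (cmp 14,17)
blt again: taken
add $t7, $t7, $t5 → $t7=38+9=47
add $t1, $t1, 3 → $t1=14+3=17
cmp $t1, 17  (cmp 17,17)
blt again: not taken
xor $t5, $t7, $t7 → $t5=47^47=0
halt.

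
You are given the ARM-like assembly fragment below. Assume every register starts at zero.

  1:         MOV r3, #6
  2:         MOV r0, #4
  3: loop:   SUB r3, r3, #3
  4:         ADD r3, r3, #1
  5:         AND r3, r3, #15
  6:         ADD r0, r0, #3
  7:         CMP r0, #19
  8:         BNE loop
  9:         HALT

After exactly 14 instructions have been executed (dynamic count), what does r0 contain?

10

after MOV r3, #6: r3=6
after MOV r0, #4: r0=4
after SUB r3, r3, #3: r3=6-3=3
after ADD r3, r3, #1: r3=3+1=4
after AND r3, r3, #15: r3=4&15=4
after ADD r0, r0, #3: r0=4+3=7
CMP r0, #19  (cmp 7,19)
BNE loop: taken
after SUB r3, r3, #3: r3=4-3=1
after ADD r3, r3, #1: r3=1+1=2
after AND r3, r3, #15: r3=2&15=2
after ADD r0, r0, #3: r0=7+3=10
CMP r0, #19  (cmp 10,19)
BNE loop: taken
After step 14: r0 = 10.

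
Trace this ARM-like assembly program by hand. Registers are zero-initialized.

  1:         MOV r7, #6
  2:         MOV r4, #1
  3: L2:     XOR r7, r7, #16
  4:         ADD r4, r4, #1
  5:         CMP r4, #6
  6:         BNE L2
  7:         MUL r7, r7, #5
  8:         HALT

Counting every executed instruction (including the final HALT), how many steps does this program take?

MOV r7, #6 → r7=6
MOV r4, #1 → r4=1
XOR r7, r7, #16 → r7=6^16=22
ADD r4, r4, #1 → r4=1+1=2
CMP r4, #6  (cmp 2,6)
BNE L2: taken
XOR r7, r7, #16 → r7=22^16=6
ADD r4, r4, #1 → r4=2+1=3
CMP r4, #6  (cmp 3,6)
BNE L2: taken
XOR r7, r7, #16 → r7=6^16=22
ADD r4, r4, #1 → r4=3+1=4
CMP r4, #6  (cmp 4,6)
BNE L2: taken
XOR r7, r7, #16 → r7=22^16=6
ADD r4, r4, #1 → r4=4+1=5
CMP r4, #6  (cmp 5,6)
BNE L2: taken
XOR r7, r7, #16 → r7=6^16=22
ADD r4, r4, #1 → r4=5+1=6
CMP r4, #6  (cmp 6,6)
BNE L2: not taken
MUL r7, r7, #5 → r7=22*5=110
halt.
Total executed instructions: 24.

24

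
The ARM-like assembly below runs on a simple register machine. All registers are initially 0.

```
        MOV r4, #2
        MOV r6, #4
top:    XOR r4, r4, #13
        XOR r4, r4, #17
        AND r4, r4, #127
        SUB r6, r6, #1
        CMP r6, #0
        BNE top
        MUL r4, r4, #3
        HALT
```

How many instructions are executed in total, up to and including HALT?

28

after MOV r4, #2: r4=2
after MOV r6, #4: r6=4
after XOR r4, r4, #13: r4=2^13=15
after XOR r4, r4, #17: r4=15^17=30
after AND r4, r4, #127: r4=30&127=30
after SUB r6, r6, #1: r6=4-1=3
CMP r6, #0  (cmp 3,0)
BNE top: taken
after XOR r4, r4, #13: r4=30^13=19
after XOR r4, r4, #17: r4=19^17=2
after AND r4, r4, #127: r4=2&127=2
after SUB r6, r6, #1: r6=3-1=2
CMP r6, #0  (cmp 2,0)
BNE top: taken
after XOR r4, r4, #13: r4=2^13=15
after XOR r4, r4, #17: r4=15^17=30
after AND r4, r4, #127: r4=30&127=30
after SUB r6, r6, #1: r6=2-1=1
CMP r6, #0  (cmp 1,0)
BNE top: taken
after XOR r4, r4, #13: r4=30^13=19
after XOR r4, r4, #17: r4=19^17=2
after AND r4, r4, #127: r4=2&127=2
after SUB r6, r6, #1: r6=1-1=0
CMP r6, #0  (cmp 0,0)
BNE top: not taken
after MUL r4, r4, #3: r4=2*3=6
halt.
Total executed instructions: 28.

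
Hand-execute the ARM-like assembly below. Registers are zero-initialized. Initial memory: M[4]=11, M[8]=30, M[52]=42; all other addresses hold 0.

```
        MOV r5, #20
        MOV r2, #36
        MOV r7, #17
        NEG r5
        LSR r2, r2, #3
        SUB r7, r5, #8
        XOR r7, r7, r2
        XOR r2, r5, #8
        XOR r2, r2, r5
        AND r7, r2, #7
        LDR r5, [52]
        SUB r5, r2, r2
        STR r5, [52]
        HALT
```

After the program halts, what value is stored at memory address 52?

0

MOV r5, #20 → r5=20
MOV r2, #36 → r2=36
MOV r7, #17 → r7=17
NEG r5 → r5=-(20)=-20
LSR r2, r2, #3 → r2=36>>3=4
SUB r7, r5, #8 → r7=(-20)-8=-28
XOR r7, r7, r2 → r7=(-28)^4=-32
XOR r2, r5, #8 → r2=(-20)^8=-28
XOR r2, r2, r5 → r2=(-28)^(-20)=8
AND r7, r2, #7 → r7=8&7=0
LDR r5, [52] → r5=M[52]=42
SUB r5, r2, r2 → r5=8-8=0
STR r5, [52] → M[52]=0
halt.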